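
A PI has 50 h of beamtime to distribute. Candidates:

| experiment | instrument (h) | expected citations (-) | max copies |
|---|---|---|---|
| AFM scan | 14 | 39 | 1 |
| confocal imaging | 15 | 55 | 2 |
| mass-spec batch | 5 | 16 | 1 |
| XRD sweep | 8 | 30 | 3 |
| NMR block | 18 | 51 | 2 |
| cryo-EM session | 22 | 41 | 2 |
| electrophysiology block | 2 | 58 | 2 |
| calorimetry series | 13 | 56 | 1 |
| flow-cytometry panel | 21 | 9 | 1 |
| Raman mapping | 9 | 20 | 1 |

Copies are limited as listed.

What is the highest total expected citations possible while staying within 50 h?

287

By expected citations per h: electrophysiology block 29.00, calorimetry series 4.31, XRD sweep 3.75, confocal imaging 3.67 lead.
A density-first pass picks mass-spec batch + 3×XRD sweep + 2×electrophysiology block + calorimetry series — 278 at 46 h.
Dropping mass-spec batch and XRD sweep frees 13 h; slotting in confocal imaging (15 h) lifts the total to 287 at 48 h.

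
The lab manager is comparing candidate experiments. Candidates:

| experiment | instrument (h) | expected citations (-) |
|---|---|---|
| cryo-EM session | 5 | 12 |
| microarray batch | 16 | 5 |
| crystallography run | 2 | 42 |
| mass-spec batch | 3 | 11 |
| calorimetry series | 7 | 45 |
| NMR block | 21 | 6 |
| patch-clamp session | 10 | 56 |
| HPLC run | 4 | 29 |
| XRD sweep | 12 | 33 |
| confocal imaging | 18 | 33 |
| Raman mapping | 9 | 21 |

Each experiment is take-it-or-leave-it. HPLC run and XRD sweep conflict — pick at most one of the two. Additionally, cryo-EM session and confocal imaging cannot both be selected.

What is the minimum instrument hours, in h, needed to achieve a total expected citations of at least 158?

Need the lightest bundle worth ≥ 158.
crystallography run + calorimetry series + patch-clamp session + HPLC run reaches 172 using 23 h.
Below 23 h the best achievable stays under 158.

23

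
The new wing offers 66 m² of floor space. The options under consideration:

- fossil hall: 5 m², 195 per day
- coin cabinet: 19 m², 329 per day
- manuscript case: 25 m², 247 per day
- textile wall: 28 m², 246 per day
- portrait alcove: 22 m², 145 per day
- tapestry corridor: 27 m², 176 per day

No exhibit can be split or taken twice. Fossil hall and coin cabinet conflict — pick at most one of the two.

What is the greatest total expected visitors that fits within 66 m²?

By expected visitors per m²: fossil hall 39.00, coin cabinet 17.32, manuscript case 9.88, textile wall 8.79 lead.
Coin cabinet + manuscript case + portrait alcove uses 66 of the 66 m² and totals 721.

721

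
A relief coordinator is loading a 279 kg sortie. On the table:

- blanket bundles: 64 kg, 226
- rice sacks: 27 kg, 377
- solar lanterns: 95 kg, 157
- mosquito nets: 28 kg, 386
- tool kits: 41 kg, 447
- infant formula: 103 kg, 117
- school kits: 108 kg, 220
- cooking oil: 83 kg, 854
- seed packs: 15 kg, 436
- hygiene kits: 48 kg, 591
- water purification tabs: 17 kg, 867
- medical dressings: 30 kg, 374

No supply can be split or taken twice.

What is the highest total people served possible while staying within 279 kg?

3958

The ratio heuristic lands on blanket bundles + rice sacks + mosquito nets + tool kits + seed packs + hygiene kits + water purification tabs + medical dressings (3704) but leaves 9 kg idle.
The 94 kg tied up in blanket bundles and medical dressings is better spent on cooking oil — total rises to 3958 (259 kg).
Next best is mosquito nets + tool kits + cooking oil + seed packs + hygiene kits + water purification tabs + medical dressings at 3955 (262 kg) — short by 3.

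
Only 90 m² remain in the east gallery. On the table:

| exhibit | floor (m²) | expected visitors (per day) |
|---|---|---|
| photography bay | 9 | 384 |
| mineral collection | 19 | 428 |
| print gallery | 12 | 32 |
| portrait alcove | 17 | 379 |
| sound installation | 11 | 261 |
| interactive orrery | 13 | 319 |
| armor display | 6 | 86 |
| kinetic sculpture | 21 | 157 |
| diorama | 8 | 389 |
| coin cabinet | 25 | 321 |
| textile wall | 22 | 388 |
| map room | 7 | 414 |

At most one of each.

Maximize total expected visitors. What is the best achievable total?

Taking photography bay + mineral collection + portrait alcove + sound installation + interactive orrery + armor display + diorama + map room: 90 m² used, 2660 in expected visitors.

2660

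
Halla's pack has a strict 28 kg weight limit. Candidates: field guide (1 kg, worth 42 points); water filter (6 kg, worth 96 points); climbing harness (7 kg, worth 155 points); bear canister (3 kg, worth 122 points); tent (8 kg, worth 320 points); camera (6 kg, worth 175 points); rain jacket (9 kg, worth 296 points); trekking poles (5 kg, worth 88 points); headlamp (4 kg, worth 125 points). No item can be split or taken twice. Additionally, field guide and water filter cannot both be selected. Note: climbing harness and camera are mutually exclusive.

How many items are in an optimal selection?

The maximum utility within 28 kg is 958.
One optimal bundle: field guide + tent + camera + rain jacket + headlamp (28 kg).
All optima have 5 items.

5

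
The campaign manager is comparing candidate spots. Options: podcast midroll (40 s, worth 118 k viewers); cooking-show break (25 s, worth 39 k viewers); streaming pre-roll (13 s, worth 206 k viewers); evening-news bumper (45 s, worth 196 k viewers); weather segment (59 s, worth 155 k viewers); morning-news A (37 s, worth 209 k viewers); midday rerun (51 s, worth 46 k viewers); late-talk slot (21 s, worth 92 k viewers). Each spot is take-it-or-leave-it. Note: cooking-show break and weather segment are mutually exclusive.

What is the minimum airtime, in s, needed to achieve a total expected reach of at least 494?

Look for the lowest-airtime combination reaching 494.
streaming pre-roll + morning-news A + late-talk slot: 507 expected reach at 71 s.
Any bundle with less than 71 s falls short of 494.

71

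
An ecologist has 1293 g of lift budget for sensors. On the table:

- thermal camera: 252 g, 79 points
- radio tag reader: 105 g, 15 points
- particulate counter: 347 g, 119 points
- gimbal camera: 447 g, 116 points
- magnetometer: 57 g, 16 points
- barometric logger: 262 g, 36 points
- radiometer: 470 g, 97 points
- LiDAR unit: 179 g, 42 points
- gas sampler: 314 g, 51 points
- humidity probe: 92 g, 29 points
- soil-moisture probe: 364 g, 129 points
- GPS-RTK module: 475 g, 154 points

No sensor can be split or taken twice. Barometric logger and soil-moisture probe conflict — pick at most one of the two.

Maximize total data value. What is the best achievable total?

431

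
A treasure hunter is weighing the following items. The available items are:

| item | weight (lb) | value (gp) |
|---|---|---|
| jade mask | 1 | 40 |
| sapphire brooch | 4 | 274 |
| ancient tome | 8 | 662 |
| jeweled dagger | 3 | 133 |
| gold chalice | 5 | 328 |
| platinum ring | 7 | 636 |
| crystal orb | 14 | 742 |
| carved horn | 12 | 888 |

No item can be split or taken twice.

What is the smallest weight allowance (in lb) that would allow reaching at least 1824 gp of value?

24

Look for the lowest-weight combination reaching 1824.
sapphire brooch + ancient tome + gold chalice + platinum ring: 1900 value at 24 lb.
Below 24 lb the best achievable stays under 1824.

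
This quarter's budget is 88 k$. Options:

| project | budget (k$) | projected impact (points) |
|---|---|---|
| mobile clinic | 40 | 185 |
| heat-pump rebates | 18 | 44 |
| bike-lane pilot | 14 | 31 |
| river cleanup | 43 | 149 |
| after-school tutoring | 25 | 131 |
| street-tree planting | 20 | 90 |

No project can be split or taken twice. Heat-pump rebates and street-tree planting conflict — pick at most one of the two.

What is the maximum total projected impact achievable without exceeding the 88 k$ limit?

406

Best packing: mobile clinic + after-school tutoring + street-tree planting — 85 k$, 406 total.
Runner-up river cleanup + after-school tutoring + street-tree planting tops out at 370.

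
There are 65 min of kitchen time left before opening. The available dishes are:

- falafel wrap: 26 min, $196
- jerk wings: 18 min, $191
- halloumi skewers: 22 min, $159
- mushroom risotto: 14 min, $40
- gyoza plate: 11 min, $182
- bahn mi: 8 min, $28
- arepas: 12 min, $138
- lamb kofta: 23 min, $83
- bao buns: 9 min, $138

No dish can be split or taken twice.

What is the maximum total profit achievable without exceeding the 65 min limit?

707

By profit per min: gyoza plate 16.55, bao buns 15.33, arepas 11.50, jerk wings 10.61 lead.
Filling by ratio: jerk wings + gyoza plate + bahn mi + arepas + bao buns for 677, with 7 min left unused.
Dropping bahn mi and arepas frees 20 min; slotting in falafel wrap (26 min) lifts the total to 707 at 64 min.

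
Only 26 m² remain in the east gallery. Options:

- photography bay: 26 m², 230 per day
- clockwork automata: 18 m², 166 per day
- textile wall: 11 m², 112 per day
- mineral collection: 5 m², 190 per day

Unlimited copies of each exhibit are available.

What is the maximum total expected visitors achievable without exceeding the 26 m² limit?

950

5×mineral collection uses 25 of the 26 m² and totals 950.
No other feasible combination exceeds 950.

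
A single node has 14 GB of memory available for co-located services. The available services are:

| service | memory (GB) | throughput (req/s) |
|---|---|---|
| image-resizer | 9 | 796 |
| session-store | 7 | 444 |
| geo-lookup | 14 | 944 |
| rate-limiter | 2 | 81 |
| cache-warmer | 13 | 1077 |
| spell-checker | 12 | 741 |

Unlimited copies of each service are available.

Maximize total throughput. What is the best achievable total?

1077

Greedy by ratio would take image-resizer + 2×rate-limiter: 13 GB used, total 958.
The 13 GB tied up in image-resizer and 2×rate-limiter is better spent on cache-warmer — total rises to 1077 (13 GB).
Nothing else within 14 GB beats 1077.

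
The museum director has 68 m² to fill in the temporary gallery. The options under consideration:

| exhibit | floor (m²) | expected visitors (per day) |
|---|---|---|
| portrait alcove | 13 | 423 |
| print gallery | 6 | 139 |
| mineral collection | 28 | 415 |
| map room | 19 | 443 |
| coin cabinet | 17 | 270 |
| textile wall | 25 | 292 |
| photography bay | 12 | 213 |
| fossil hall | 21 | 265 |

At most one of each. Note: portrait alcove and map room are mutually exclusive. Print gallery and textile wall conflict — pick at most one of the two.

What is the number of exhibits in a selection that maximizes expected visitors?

4

Best achievable expected visitors is 1247.
portrait alcove + print gallery + mineral collection + coin cabinet hits 1247 at 64 m².
All optima have 4 exhibits.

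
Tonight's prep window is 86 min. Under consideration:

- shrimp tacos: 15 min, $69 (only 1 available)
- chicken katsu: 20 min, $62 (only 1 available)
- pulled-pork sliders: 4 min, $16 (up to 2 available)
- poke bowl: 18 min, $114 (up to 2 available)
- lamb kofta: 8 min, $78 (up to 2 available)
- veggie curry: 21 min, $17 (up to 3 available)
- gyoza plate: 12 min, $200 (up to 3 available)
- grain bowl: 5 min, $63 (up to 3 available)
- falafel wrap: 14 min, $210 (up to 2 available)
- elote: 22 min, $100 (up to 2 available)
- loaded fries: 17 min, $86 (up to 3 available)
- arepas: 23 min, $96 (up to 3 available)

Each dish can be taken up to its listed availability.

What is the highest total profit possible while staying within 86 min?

The ratio heuristic lands on pulled-pork sliders + 3×gyoza plate + 3×grain bowl + 2×falafel wrap (1225) but leaves 3 min idle.
Dropping grain bowl frees 5 min; slotting in lamb kofta (8 min) lifts the total to 1240 at 86 min.
That's the maximum — no swap from here does better than 1240.

1240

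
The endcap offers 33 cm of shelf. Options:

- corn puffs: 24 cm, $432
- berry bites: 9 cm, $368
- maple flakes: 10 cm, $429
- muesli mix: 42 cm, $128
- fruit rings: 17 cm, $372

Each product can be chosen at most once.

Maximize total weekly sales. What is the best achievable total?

801

Ranking by ratio (weekly sales/cm): maple flakes 42.90, berry bites 40.89, fruit rings 21.88, corn puffs 18.00.
A density-first pass picks berry bites + maple flakes — 797 at 19 cm.
Dropping berry bites frees 9 cm; slotting in fruit rings (17 cm) lifts the total to 801 at 27 cm.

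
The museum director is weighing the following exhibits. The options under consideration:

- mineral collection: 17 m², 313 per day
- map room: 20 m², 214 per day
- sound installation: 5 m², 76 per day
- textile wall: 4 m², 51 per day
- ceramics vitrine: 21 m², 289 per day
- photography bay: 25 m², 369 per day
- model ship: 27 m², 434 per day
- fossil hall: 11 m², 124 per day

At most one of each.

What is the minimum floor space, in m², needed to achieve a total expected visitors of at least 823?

49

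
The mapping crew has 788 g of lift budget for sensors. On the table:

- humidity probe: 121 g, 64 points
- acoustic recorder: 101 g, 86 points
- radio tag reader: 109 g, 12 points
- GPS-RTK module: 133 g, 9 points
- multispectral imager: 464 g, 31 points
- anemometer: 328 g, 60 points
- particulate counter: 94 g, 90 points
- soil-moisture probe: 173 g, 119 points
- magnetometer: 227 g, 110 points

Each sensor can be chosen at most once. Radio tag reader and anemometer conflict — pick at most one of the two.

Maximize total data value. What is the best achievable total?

469

Best packing: humidity probe + acoustic recorder + particulate counter + soil-moisture probe + magnetometer — 716 g, 469 total.
An exhaustive check of the 512 subsets confirms 469.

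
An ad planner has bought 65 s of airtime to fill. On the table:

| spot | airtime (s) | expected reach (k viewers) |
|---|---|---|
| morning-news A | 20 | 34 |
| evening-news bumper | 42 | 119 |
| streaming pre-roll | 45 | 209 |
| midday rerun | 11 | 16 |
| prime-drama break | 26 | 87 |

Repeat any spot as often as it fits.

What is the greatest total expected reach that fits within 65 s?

Ranking by ratio (expected reach/s): streaming pre-roll 4.64, prime-drama break 3.35, evening-news bumper 2.83.
The ratio ordering already packs tightly: morning-news A + streaming pre-roll, 65 s, 243.
Every other selection either busts 65 s or fails to beat 243.

243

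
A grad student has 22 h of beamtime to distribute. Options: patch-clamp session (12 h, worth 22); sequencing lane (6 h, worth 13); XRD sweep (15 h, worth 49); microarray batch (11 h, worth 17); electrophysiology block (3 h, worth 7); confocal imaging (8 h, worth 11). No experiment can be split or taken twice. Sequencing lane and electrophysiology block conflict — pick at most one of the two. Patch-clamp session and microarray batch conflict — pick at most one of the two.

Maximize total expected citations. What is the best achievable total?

62

Density check — XRD sweep 3.27, electrophysiology block 2.33, sequencing lane 2.17, patch-clamp session 1.83 are the best per h.
A density-first pass picks XRD sweep + electrophysiology block — 56 at 18 h.
The 3 h tied up in electrophysiology block is better spent on sequencing lane — total rises to 62 (21 h).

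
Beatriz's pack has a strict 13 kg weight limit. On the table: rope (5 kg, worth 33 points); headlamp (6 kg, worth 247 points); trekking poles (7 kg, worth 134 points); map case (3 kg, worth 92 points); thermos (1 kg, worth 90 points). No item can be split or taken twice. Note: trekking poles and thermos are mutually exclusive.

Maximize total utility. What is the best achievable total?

429

Headlamp + map case + thermos uses 10 of the 13 kg and totals 429.
An exhaustive check of the 32 subsets confirms 429.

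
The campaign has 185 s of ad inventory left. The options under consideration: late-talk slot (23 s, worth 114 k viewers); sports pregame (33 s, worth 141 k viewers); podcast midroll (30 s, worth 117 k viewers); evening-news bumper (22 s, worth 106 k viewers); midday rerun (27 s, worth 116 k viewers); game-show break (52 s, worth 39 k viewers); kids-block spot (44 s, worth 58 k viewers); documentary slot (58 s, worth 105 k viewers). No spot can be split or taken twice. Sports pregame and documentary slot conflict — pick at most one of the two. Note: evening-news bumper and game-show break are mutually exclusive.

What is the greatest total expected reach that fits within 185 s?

652

Ranking by ratio (expected reach/s): late-talk slot 4.96, evening-news bumper 4.82, midday rerun 4.30, sports pregame 4.27.
Best packing: late-talk slot + sports pregame + podcast midroll + evening-news bumper + midday rerun + kids-block spot — 179 s, 652 total.
The closest alternative, late-talk slot + sports pregame + podcast midroll + evening-news bumper + midday rerun, reaches only 594.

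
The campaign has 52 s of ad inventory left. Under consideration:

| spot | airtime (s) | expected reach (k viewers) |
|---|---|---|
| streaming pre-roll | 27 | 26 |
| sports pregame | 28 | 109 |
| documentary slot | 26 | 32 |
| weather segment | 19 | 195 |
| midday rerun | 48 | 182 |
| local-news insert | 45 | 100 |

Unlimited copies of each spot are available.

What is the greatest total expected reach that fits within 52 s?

Best packing: 2×weather segment — 38 s, 390 total.
Nothing else within 52 s beats 390.

390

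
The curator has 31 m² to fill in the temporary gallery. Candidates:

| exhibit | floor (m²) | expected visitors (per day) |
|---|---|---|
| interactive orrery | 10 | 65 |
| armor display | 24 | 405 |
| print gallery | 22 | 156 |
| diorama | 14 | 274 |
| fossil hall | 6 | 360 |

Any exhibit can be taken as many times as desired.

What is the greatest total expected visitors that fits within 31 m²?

1800

By expected visitors per m²: fossil hall 60.00, diorama 19.57, armor display 16.88, print gallery 7.09 lead.
Best packing: 5×fossil hall — 30 m², 1800 total.
Nothing else within 31 m² beats 1800.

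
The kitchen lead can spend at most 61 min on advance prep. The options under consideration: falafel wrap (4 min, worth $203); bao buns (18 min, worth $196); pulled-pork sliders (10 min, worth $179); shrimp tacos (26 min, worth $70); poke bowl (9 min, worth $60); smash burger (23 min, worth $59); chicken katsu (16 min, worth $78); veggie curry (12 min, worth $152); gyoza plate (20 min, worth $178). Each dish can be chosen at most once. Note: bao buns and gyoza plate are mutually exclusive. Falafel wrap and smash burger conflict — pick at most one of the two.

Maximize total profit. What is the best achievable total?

A density-first pass picks falafel wrap + bao buns + pulled-pork sliders + poke bowl + veggie curry — 790 at 53 min.
The 9 min tied up in poke bowl is better spent on chicken katsu — total rises to 808 (60 min).
Every other selection either busts 61 min or breaks a pairing rule or fails to beat 808.

808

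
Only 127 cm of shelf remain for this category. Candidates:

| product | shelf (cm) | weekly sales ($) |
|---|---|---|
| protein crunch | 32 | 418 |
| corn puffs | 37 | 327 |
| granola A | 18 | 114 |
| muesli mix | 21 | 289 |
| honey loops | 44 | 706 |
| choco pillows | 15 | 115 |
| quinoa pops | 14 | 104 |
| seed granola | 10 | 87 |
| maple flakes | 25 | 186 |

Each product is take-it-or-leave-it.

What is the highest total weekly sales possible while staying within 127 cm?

1632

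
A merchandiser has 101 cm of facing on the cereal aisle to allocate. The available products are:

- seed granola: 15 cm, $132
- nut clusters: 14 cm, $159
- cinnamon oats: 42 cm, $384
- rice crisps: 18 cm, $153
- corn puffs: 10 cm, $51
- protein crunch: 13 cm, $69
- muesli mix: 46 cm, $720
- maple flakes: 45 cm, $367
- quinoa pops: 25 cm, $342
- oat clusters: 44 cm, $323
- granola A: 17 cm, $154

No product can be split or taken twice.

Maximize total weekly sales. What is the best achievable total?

1353

Taking seed granola + nut clusters + muesli mix + quinoa pops: 100 cm used, 1353 in weekly sales.
The closest alternative, nut clusters + protein crunch + muesli mix + quinoa pops, reaches only 1290.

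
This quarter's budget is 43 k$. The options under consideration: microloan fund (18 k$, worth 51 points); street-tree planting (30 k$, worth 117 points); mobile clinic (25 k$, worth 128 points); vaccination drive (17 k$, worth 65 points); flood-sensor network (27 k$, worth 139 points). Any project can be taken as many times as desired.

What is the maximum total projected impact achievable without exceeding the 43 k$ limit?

193

Greedy by ratio would take flood-sensor network: 27 k$ used, total 139.
The 27 k$ tied up in flood-sensor network is better spent on mobile clinic + vaccination drive — total rises to 193 (42 k$).
Nothing else within 43 k$ beats 193.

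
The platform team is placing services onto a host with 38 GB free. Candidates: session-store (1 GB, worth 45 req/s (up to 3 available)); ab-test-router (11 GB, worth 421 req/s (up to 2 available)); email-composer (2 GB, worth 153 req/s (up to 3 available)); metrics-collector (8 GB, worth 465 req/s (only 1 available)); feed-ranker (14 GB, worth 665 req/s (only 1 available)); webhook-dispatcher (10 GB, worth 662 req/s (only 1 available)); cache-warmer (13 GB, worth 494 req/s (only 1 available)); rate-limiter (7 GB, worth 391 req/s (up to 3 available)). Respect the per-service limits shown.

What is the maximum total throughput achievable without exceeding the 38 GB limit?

2368

By throughput per GB: email-composer 76.50, webhook-dispatcher 66.20, metrics-collector 58.12 lead.
3×email-composer + metrics-collector + webhook-dispatcher + 2×rate-limiter uses 38 of the 38 GB and totals 2368.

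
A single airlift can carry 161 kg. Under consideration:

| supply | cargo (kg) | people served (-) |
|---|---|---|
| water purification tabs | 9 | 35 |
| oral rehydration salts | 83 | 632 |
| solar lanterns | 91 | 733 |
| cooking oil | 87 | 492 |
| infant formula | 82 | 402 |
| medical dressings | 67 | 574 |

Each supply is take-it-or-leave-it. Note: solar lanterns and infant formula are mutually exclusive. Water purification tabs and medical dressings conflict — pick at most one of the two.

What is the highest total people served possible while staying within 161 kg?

1307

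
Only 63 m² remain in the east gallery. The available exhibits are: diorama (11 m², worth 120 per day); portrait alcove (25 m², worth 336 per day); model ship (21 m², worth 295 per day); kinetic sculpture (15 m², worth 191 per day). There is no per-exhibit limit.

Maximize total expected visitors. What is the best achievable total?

885

Taking 3×model ship: 63 m² used, 885 in expected visitors.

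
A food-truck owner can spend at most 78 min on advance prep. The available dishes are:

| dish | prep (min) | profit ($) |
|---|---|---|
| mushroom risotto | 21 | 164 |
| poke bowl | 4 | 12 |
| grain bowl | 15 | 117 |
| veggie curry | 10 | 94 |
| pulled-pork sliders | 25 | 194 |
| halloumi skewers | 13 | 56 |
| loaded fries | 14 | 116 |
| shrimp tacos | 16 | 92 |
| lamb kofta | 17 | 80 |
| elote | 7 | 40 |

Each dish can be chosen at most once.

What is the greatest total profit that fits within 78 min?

609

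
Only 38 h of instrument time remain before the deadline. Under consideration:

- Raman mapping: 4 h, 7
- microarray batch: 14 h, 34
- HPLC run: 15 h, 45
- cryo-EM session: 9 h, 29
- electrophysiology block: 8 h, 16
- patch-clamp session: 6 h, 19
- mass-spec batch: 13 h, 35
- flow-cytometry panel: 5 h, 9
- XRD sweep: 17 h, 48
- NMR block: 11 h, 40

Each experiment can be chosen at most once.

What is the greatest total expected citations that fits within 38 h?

117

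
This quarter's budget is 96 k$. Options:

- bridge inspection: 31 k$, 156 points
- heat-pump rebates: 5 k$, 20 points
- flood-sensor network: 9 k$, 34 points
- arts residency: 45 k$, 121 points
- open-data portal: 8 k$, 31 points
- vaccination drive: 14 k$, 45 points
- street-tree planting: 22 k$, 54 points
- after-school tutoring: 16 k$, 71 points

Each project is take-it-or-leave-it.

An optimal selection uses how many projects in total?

The maximum projected impact within 96 k$ is 377.
bridge inspection + heat-pump rebates + open-data portal + vaccination drive + street-tree planting + after-school tutoring hits 377 at 96 k$.
Every optimal selection uses 6 projects.

6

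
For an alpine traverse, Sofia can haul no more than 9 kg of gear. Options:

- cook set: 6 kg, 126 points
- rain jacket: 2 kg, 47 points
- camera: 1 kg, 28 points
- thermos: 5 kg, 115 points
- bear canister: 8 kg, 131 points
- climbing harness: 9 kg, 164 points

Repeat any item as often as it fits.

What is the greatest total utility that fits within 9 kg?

252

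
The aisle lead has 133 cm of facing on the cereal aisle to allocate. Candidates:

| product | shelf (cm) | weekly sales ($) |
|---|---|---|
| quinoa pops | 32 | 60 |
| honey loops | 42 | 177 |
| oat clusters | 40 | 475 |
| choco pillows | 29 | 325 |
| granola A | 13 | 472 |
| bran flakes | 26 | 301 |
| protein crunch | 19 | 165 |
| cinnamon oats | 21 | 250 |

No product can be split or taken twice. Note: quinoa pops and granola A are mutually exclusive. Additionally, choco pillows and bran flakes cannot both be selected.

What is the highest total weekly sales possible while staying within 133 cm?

Density check — granola A 36.31, cinnamon oats 11.90, oat clusters 11.88 are the best per cm.
Oat clusters + choco pillows + granola A + protein crunch + cinnamon oats uses 122 of the 133 cm and totals 1687.

1687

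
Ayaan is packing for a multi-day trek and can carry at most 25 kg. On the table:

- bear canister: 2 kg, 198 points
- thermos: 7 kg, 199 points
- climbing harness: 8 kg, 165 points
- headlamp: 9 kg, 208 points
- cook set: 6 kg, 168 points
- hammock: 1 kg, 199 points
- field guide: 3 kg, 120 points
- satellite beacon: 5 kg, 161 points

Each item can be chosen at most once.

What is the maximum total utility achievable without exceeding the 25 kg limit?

1045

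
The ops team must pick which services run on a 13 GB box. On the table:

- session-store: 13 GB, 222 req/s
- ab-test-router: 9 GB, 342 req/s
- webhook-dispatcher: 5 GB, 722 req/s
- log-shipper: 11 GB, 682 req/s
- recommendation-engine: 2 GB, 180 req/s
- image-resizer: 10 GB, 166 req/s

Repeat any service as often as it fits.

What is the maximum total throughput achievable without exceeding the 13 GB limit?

Density check — webhook-dispatcher 144.40, recommendation-engine 90.00, log-shipper 62.00, ab-test-router 38.00 are the best per GB.
The ratio ordering already packs tightly: 2×webhook-dispatcher + recommendation-engine, 12 GB, 1624.
No other feasible combination exceeds 1624.

1624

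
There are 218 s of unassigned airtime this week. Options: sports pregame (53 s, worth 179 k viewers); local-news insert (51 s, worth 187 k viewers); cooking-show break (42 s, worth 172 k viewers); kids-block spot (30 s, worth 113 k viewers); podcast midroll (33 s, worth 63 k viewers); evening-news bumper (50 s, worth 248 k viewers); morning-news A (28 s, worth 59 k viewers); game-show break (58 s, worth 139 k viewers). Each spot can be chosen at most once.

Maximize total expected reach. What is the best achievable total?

Greedy by ratio would take local-news insert + cooking-show break + kids-block spot + evening-news bumper + morning-news A: 201 s used, total 779.
The 70 s tied up in cooking-show break and morning-news A is better spent on sports pregame + podcast midroll — total rises to 790 (217 s).
Every other selection either busts 218 s or fails to beat 790.

790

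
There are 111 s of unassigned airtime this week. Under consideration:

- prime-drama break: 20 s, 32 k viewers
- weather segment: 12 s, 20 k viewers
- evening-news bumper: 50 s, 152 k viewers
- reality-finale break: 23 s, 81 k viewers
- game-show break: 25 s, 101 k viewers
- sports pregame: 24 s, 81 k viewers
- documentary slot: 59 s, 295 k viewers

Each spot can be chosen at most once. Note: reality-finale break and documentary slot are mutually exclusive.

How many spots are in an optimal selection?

3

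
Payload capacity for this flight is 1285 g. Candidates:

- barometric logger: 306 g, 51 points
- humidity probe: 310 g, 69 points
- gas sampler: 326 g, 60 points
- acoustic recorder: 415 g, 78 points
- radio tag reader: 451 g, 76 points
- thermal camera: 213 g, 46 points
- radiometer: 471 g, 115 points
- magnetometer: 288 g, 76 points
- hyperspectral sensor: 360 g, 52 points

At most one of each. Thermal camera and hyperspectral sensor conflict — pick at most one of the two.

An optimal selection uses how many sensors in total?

Best achievable data value is 306.
For example humidity probe + thermal camera + radiometer + magnetometer achieves it, using 1282 g.
Any selection reaching 306 contains exactly 4 sensors.

4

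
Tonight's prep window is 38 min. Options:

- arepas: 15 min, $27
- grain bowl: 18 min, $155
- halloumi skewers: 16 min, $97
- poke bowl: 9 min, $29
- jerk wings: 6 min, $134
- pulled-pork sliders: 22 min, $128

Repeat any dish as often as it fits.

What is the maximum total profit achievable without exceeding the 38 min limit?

6×jerk wings uses 36 of the 38 min and totals 804.
That's the maximum — no swap from here does better than 804.

804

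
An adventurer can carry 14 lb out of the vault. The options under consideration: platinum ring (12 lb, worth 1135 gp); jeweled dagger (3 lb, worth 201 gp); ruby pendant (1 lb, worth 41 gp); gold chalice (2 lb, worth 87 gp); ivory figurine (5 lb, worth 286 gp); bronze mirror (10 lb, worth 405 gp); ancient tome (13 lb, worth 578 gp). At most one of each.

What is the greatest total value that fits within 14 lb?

1222

Taking platinum ring + gold chalice: 14 lb used, 1222 in value.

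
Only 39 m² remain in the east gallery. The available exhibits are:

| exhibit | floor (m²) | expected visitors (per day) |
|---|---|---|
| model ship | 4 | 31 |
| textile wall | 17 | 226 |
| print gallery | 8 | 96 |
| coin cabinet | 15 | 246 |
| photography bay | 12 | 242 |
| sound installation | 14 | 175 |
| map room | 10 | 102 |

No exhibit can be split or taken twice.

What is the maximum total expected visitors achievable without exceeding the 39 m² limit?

615

Ranking by ratio (expected visitors/m²): photography bay 20.17, coin cabinet 16.40, textile wall 13.29.
Best packing: model ship + print gallery + coin cabinet + photography bay — 39 m², 615 total.
Runner-up coin cabinet + photography bay + map room tops out at 590.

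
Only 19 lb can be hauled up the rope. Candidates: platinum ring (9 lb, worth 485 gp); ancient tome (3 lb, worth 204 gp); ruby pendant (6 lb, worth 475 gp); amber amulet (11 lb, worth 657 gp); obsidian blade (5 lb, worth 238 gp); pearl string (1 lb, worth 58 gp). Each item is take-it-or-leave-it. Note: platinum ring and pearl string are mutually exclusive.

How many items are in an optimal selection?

3

The maximum value within 19 lb is 1190.
For example ruby pendant + amber amulet + pearl string achieves it, using 18 lb.
Every optimal selection uses 3 items.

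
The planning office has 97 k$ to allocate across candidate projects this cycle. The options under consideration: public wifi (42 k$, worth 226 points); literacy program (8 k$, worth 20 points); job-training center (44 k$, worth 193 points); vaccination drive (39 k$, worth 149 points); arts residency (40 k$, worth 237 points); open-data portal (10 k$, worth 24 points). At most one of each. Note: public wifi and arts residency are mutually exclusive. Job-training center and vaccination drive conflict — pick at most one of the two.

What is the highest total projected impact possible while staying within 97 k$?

454

Density check — arts residency 5.92, public wifi 5.38, job-training center 4.39 are the best per k$.
Job-training center + arts residency + open-data portal uses 94 of the 97 k$ and totals 454.
No other feasible combination exceeds 454.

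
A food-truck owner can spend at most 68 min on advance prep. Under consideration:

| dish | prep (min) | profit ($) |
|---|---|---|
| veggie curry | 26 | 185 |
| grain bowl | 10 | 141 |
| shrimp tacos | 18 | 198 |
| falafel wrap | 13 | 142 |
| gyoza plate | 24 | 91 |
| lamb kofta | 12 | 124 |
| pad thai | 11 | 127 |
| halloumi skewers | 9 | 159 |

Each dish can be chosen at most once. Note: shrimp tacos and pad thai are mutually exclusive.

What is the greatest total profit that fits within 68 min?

Taking grain bowl + shrimp tacos + falafel wrap + lamb kofta + halloumi skewers: 62 min used, 764 in profit.

764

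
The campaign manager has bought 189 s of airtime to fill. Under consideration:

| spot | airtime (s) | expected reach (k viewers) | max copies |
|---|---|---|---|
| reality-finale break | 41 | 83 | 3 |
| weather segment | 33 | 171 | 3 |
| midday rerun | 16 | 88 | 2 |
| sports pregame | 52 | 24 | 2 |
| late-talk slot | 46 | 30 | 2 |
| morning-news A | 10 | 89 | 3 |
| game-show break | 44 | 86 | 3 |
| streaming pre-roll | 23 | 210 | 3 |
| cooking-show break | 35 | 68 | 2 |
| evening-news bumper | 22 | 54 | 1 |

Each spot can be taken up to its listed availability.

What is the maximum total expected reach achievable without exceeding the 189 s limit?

1327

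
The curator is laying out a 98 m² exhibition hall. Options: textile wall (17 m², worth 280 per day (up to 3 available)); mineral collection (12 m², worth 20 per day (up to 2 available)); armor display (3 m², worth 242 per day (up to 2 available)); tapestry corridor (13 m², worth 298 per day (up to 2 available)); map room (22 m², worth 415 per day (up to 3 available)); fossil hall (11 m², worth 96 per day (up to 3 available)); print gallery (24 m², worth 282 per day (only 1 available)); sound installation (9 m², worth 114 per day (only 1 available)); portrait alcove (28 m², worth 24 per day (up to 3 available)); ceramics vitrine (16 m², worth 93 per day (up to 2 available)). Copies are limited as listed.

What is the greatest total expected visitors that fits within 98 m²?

The ratio ordering already packs tightly: 2×armor display + 2×tapestry corridor + 3×map room, 98 m², 2325.
Every other selection either busts 98 m² or exceeds an availability limit or fails to beat 2325.

2325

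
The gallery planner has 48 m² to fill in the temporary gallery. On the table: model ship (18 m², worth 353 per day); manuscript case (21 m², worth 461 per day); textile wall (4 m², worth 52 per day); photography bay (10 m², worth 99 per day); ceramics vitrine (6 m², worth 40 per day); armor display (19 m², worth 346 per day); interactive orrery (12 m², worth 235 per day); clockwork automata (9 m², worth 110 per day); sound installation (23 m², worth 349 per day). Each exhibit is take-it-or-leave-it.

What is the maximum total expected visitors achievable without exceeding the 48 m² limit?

Filling by ratio: model ship + manuscript case + textile wall for 866, with 5 m² left unused.
The 4 m² tied up in textile wall is better spent on clockwork automata — total rises to 924 (48 m²).
Runner-up model ship + manuscript case + textile wall tops out at 866.

924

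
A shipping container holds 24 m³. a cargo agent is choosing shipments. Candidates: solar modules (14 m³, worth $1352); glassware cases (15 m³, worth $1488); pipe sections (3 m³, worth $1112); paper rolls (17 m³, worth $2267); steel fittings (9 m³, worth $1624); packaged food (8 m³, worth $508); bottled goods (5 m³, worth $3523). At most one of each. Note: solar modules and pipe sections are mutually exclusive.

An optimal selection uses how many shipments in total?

The maximum revenue within 24 m³ is 6259.
For example pipe sections + steel fittings + bottled goods achieves it, using 17 m³.
Any selection reaching 6259 contains exactly 3 shipments.

3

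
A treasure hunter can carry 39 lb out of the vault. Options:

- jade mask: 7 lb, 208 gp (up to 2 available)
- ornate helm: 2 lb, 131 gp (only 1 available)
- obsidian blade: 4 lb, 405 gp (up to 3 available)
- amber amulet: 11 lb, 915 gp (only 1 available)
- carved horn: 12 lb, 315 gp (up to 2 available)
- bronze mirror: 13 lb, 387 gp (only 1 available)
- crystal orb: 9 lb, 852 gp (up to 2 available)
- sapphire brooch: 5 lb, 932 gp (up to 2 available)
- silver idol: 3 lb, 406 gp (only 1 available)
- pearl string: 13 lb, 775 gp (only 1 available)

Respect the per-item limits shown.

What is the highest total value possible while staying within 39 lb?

4784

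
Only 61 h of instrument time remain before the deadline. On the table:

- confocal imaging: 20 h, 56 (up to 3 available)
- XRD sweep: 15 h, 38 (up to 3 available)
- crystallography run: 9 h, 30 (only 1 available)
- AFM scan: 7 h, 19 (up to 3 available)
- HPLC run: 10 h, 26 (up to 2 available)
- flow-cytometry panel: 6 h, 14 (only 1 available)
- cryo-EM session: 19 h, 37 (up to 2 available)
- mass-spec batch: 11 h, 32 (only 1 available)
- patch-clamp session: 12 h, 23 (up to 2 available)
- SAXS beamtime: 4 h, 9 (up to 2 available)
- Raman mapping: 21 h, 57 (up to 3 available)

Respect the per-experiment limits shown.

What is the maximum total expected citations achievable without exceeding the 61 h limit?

By expected citations per h: crystallography run 3.33, mass-spec batch 2.91, confocal imaging 2.80 lead.
Filling by ratio: 2×confocal imaging + crystallography run + mass-spec batch for 174, with 1 h left unused.
Dropping confocal imaging frees 20 h; slotting in Raman mapping (21 h) lifts the total to 175 at 61 h.
No other feasible combination exceeds 175.

175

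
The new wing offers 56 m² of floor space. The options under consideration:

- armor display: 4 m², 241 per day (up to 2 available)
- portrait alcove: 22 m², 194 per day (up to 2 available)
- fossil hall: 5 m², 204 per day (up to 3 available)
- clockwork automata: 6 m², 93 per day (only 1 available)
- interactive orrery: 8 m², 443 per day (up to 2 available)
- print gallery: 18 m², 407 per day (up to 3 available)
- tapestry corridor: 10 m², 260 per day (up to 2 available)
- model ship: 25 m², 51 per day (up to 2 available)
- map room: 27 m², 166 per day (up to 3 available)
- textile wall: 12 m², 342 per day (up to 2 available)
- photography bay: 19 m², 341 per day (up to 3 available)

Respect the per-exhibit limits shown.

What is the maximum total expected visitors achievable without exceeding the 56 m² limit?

2378

Filling by ratio: 2×armor display + 3×fossil hall + 2×interactive orrery + textile wall for 2322, with 5 m² left unused.
Replace fossil hall with tapestry corridor: the trade gains 56 net, giving 2378 at 56 m².
That's the maximum — no swap from here does better than 2378.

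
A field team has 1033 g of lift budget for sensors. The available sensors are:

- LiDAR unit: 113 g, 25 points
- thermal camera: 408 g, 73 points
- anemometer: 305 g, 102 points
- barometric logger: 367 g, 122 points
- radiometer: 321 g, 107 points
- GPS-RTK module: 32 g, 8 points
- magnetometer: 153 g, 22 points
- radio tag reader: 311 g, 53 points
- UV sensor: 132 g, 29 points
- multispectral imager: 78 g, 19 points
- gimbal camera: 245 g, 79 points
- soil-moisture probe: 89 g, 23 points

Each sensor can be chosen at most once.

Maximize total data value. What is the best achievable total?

By data value per g: anemometer 0.33, radiometer 0.33, barometric logger 0.33 lead.
Anemometer + barometric logger + radiometer + GPS-RTK module uses 1025 of the 1033 g and totals 339.
The closest alternative, anemometer + barometric logger + radiometer, reaches only 331.

339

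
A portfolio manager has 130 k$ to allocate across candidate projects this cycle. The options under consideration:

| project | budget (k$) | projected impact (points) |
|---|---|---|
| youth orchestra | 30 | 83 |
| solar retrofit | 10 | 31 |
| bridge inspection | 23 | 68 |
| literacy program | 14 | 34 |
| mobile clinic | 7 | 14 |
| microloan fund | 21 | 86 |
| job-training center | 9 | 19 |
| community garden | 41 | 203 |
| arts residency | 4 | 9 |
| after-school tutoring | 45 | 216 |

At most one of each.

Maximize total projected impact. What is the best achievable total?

Density check — community garden 4.95, after-school tutoring 4.80, microloan fund 4.10, solar retrofit 3.10 are the best per k$.
Greedy by ratio would take solar retrofit + microloan fund + job-training center + community garden + arts residency + after-school tutoring: 130 k$ used, total 564.
Replace solar retrofit and job-training center and arts residency with bridge inspection: the trade gains 9 net, giving 573 at 130 k$.
Next best is solar retrofit + microloan fund + job-training center + community garden + arts residency + after-school tutoring at 564 (130 k$) — short by 9.

573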